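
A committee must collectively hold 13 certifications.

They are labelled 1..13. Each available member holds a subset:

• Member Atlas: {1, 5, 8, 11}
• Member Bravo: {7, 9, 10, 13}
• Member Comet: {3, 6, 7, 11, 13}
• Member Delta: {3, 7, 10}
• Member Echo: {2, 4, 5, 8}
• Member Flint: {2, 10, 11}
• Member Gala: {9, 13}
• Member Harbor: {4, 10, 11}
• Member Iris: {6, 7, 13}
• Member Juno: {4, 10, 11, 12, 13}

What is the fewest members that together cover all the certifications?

5

Atlas and Comet and Flint and Gala and Juno together: Atlas ∪ Comet ∪ Flint ∪ Gala ∪ Juno = {1, 2, 3, 4, 5, 6, 7, 8, 9, 10, 11, 12, 13} — every certification is covered.
No 4 of the 10 members cover everything (all 210 combinations miss at least one certification), so 5 is optimal.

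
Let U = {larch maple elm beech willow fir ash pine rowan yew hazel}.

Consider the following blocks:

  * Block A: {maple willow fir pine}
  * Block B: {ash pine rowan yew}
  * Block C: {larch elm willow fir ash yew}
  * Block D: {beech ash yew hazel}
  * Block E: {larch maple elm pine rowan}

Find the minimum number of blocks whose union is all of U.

3

Take {C, D, E}. Their union is {larch, maple, elm, beech, willow, fir, ash, pine, rowan, yew, hazel}, which is all 11 items.
Only D contains beech, so D is forced; the remaining 7 items need at least 2 more blocks (each remaining block adds at most 5) — so at least 3 blocks are needed, and 3 is optimal.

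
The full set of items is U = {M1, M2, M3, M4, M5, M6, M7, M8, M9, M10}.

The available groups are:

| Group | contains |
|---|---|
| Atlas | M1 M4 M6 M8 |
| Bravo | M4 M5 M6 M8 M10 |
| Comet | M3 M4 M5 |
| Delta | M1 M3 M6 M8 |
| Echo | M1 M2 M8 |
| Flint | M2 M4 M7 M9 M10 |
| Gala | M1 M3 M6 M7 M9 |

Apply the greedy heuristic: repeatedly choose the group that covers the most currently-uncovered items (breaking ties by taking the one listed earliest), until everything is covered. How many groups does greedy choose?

Greedy: pick Bravo (covers 5 new) → pick Gala (covers 4 new) → pick Echo (covers 1 new). Total picks: 3.

3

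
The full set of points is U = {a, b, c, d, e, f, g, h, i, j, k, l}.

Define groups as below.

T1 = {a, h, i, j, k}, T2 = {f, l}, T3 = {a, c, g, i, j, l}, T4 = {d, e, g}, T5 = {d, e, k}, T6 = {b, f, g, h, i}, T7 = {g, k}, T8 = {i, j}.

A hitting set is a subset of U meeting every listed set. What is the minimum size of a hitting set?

T = {f, g, i, k} meets every group (each contains at least one member of T), and |T| = 4.
No choice of 3 points meets every group, so 4 is the minimum.

4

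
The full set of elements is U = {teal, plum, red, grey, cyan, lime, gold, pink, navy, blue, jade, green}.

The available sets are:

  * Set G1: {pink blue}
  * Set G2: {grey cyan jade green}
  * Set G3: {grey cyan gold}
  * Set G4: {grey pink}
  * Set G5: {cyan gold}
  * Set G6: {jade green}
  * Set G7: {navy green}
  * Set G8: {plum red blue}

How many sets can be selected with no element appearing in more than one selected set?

4

G4, G5, G6, G8 are pairwise disjoint (G4={grey,pink}; G5={cyan,gold}; G6={jade,green}; G8={plum,red,blue}).
Every remaining set overlaps one of these, and no 5 of the listed sets are pairwise disjoint, so 4 is the maximum.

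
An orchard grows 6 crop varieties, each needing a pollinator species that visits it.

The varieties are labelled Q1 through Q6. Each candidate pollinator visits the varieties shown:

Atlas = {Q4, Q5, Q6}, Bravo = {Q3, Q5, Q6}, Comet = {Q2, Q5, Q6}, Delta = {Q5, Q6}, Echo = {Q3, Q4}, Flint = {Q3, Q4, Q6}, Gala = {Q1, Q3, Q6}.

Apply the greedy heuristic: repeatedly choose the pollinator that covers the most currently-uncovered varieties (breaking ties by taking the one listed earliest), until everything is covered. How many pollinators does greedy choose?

3

Greedy: pick Atlas (covers 3 new) → pick Gala (covers 2 new) → pick Comet (covers 1 new). Total picks: 3.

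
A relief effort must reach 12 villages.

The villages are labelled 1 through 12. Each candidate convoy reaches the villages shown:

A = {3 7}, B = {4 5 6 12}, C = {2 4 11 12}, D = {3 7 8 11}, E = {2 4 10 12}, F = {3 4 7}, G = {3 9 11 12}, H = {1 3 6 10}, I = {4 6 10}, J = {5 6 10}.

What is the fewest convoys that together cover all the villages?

B and C and D and G and H together: B ∪ C ∪ D ∪ G ∪ H = {1, 2, 3, 4, 5, 6, 7, 8, 9, 10, 11, 12} — every village is covered.
No 4 of the 10 convoys cover everything (all 210 combinations miss at least one village), so 5 is optimal.

5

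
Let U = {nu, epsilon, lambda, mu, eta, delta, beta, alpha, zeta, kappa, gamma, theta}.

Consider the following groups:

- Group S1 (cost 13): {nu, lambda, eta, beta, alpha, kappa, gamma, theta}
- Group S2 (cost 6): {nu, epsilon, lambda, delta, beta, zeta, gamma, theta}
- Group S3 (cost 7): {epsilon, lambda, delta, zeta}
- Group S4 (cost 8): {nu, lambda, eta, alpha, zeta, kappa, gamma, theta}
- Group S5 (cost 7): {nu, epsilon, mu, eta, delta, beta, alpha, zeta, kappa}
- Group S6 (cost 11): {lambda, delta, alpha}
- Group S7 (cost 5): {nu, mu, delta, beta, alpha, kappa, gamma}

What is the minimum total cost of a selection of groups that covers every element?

S2, S5 together cover every element (S2 ∪ S5 = {nu, epsilon, lambda, mu, eta, delta, beta, alpha, zeta, kappa, gamma, theta}); total cost 6 + 7 = 13.
The greedy pick S7, S2, S5 costs 18; no covering selection beats 13.

13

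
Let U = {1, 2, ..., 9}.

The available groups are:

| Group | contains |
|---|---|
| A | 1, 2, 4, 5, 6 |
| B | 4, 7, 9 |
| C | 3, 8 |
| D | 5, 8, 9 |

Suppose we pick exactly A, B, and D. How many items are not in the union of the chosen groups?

Union of A, B, D = {1, 2, 4, 5, 6, 7, 8, 9}.
Not covered: 3 — 1 item.

1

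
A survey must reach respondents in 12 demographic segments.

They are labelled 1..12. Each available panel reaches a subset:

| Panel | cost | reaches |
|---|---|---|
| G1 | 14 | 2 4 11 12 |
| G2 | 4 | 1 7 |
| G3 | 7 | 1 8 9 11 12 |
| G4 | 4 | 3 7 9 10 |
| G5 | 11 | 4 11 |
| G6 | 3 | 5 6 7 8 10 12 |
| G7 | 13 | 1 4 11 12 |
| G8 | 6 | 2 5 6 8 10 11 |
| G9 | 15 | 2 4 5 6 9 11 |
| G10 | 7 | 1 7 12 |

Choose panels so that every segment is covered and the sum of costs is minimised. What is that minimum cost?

23

G4, G7, G8 together cover every segment (G4 ∪ G7 ∪ G8 = {1, 2, 3, 4, 5, 6, 7, 8, 9, 10, 11, 12}); total cost 4 + 13 + 6 = 23.
The greedy pick G6, G4, G8, G2, G5 costs 28; no covering selection beats 23.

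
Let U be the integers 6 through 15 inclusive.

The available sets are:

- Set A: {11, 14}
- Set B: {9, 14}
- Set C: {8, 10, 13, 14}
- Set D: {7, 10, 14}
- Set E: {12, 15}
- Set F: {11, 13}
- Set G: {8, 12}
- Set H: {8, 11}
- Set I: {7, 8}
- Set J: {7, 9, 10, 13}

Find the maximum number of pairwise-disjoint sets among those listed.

B, E, F, I are pairwise disjoint (B={9,14}; E={12,15}; F={11,13}; I={7,8}).
Every remaining set overlaps one of these, and no 5 of the listed sets are pairwise disjoint, so 4 is the maximum.

4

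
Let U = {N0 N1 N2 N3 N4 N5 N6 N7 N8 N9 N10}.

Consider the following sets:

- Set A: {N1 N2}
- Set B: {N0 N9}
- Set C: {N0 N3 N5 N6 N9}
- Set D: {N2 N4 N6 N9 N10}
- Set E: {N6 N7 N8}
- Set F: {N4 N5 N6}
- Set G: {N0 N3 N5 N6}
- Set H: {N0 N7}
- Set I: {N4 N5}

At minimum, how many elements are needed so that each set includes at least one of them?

Take T = {N2, N5, N7, N9}. Each listed set contains at least one of these, so T is a hitting set of size 4.
The sets A, B, E, I are pairwise disjoint, so any hitting set needs a separate element for each — at least 4. Hence 4 is optimal.

4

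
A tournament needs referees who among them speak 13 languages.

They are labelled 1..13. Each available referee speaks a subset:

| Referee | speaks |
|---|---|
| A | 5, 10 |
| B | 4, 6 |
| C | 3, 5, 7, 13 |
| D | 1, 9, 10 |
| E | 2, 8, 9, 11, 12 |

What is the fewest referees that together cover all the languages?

4

Take {B, C, D, E}. Their union is {1, 2, 3, 4, 5, 6, 7, 8, 9, 10, 11, 12, 13}, which is all 13 languages.
Only D contains 1, so D is forced; the remaining 10 languages need at least 3 more referees (each remaining referee adds at most 4) — so at least 4 referees are needed, and 4 is optimal.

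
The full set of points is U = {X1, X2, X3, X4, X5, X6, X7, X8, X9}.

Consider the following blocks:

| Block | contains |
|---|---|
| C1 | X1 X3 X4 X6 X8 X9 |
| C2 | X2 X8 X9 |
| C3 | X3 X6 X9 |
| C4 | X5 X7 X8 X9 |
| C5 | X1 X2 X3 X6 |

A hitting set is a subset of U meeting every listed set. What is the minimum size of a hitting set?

Take H = {X2, X9}. Each listed block contains at least one of these, so H is a hitting set of size 2.
The blocks C4, C5 are pairwise disjoint, so any hitting set needs a separate point for each — at least 2. Hence 2 is optimal.

2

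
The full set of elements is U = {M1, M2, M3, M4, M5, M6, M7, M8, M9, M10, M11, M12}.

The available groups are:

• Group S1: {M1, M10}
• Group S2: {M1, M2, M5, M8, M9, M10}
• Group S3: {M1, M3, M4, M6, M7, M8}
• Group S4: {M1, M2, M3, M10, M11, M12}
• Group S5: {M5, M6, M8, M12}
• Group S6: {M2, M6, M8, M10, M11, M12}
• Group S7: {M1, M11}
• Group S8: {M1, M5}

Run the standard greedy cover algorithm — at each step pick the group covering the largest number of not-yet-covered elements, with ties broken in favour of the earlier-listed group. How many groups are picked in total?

3

Greedy: pick S2 (covers 6 new) → pick S3 (covers 4 new) → pick S4 (covers 2 new). Total picks: 3.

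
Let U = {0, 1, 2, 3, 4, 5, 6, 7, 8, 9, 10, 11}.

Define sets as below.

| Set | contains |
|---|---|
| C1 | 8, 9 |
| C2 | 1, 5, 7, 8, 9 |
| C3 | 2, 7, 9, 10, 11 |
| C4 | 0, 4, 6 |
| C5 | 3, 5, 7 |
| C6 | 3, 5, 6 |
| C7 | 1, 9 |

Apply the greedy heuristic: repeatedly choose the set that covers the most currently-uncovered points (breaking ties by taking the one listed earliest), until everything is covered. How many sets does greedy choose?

4

Greedy: pick C2 (covers 5 new) → pick C3 (covers 3 new) → pick C4 (covers 3 new) → pick C5 (covers 1 new). Total picks: 4.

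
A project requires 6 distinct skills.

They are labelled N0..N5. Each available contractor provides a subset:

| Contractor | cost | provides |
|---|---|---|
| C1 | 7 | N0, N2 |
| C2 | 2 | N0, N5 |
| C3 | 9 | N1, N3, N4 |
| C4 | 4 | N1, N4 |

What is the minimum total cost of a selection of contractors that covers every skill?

C1, C2, C3 together cover every skill (C1 ∪ C2 ∪ C3 = {N0, N1, N2, N3, N4, N5}); total cost 7 + 2 + 9 = 18.
The greedy pick C2, C4, C1, C3 costs 22; no covering selection beats 18.

18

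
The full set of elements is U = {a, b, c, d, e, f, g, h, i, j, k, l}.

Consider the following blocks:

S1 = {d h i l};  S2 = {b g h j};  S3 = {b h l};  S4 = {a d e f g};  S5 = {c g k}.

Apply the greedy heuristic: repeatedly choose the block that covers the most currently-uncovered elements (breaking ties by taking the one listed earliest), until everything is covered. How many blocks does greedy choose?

4

Greedy: pick S4 (covers 5 new) → pick S1 (covers 3 new) → pick S2 (covers 2 new) → pick S5 (covers 2 new). Total picks: 4.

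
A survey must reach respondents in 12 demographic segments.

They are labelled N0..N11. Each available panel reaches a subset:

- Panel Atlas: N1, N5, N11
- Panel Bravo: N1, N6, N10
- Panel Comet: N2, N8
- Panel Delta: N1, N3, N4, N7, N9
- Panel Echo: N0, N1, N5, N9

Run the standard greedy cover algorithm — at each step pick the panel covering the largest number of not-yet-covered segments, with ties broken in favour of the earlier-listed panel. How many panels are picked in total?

5

Greedy: pick Delta (covers 5 new) → pick Atlas (covers 2 new) → pick Bravo (covers 2 new) → pick Comet (covers 2 new) → pick Echo (covers 1 new). Total picks: 5.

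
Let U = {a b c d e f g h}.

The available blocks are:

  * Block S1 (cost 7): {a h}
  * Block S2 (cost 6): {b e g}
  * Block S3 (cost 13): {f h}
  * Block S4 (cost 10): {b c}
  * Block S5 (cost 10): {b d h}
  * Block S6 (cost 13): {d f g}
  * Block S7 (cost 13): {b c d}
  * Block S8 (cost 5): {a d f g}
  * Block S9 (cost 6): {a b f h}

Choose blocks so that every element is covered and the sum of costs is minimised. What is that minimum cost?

S2, S7, S9 together cover every element (S2 ∪ S7 ∪ S9 = {a, b, c, d, e, f, g, h}); total cost 6 + 13 + 6 = 25.
The greedy pick S8, S2, S9, S4 costs 27; no covering selection beats 25.

25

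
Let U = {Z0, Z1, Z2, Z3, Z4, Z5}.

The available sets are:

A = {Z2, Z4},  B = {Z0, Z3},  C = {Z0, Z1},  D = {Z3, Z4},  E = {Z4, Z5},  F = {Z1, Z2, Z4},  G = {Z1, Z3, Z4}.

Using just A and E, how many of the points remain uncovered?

Union of A, E = {Z2, Z4, Z5}.
Not covered: Z0, Z1, Z3 — 3 points.

3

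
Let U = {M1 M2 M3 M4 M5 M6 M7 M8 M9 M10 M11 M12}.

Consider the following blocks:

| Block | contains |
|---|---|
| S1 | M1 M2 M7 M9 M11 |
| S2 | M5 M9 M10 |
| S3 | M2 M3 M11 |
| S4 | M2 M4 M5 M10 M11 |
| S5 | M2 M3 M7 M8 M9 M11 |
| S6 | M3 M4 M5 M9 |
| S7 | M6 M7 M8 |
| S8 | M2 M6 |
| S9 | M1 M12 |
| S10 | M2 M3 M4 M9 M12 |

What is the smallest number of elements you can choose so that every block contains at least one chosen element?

H = {M1, M2, M8, M9} meets every block (each contains at least one member of H), and |H| = 4.
The blocks S2, S3, S7, S9 are pairwise disjoint, so any hitting set needs a separate element for each — at least 4. Hence 4 is optimal.

4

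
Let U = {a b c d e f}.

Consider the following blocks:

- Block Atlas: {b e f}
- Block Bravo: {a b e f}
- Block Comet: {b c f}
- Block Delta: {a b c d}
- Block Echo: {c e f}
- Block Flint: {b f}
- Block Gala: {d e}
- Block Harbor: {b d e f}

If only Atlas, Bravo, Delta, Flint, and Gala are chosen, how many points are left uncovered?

Union of Atlas, Bravo, Delta, Flint, Gala = {a, b, c, d, e, f} — that's every point, so 0 are uncovered.

0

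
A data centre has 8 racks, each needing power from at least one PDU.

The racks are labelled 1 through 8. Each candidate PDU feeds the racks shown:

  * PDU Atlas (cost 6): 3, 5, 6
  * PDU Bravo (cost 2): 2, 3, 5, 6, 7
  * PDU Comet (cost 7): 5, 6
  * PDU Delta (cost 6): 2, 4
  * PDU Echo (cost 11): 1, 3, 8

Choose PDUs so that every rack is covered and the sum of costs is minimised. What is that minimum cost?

19

Bravo, Delta, Echo together cover every rack (Bravo ∪ Delta ∪ Echo = {1, 2, 3, 4, 5, 6, 7, 8}); total cost 2 + 6 + 11 = 19.
No covering selection has total cost below 19.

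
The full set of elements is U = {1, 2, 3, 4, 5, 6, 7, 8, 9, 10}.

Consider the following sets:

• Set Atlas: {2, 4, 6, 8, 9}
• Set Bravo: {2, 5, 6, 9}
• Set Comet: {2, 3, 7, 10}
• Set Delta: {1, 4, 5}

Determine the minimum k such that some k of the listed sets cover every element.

3

Atlas and Comet and Delta together: Atlas ∪ Comet ∪ Delta = {1, 2, 3, 4, 5, 6, 7, 8, 9, 10} — every element is covered.
Only Delta contains 1, so Delta is forced; the remaining 7 elements need at least 2 more sets (each remaining set adds at most 4) — so at least 3 sets are needed, and 3 is optimal.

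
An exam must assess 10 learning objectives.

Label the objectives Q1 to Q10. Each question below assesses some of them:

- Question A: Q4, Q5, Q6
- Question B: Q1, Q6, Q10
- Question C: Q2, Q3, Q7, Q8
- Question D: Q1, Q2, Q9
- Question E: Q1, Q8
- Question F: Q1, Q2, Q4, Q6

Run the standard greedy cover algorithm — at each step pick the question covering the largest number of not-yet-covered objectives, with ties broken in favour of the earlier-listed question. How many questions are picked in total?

4

Greedy: pick C (covers 4 new) → pick A (covers 3 new) → pick B (covers 2 new) → pick D (covers 1 new). Total picks: 4.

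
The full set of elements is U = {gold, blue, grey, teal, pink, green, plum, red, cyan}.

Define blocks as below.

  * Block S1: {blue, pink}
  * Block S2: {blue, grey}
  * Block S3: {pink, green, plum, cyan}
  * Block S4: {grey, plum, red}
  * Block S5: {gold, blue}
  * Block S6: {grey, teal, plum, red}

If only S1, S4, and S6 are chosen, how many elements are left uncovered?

Union of S1, S4, S6 = {blue, grey, teal, pink, plum, red}.
Not covered: gold, green, cyan — 3 elements.

3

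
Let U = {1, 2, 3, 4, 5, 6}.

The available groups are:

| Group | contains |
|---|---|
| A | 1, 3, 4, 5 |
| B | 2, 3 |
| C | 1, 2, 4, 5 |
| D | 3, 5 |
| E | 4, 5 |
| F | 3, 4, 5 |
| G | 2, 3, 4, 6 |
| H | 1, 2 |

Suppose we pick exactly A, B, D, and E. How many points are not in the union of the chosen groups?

Union of A, B, D, E = {1, 2, 3, 4, 5}.
Not covered: 6 — 1 point.

1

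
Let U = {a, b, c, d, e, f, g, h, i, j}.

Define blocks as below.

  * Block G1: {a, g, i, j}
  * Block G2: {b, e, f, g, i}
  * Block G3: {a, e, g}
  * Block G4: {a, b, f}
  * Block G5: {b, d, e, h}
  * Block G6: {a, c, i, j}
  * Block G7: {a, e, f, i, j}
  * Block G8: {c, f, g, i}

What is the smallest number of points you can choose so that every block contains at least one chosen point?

3

T = {e, f, i} meets every block (each contains at least one member of T), and |T| = 3.
No choice of 2 points meets every block, so 3 is the minimum.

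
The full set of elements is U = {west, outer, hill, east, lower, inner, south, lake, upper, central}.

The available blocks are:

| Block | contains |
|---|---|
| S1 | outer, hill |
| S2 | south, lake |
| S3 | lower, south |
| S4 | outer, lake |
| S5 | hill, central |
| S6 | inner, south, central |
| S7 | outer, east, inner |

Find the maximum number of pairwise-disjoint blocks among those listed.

S3, S4, S5 are pairwise disjoint (S3={lower,south}; S4={outer,lake}; S5={hill,central}).
Every remaining block overlaps one of these, and no 4 of the listed blocks are pairwise disjoint, so 3 is the maximum.

3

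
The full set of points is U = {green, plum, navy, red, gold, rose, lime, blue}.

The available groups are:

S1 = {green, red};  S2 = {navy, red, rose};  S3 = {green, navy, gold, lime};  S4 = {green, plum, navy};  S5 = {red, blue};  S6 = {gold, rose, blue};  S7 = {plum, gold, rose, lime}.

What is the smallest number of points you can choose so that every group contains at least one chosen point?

3

Take H = {green, rose, blue}. Each listed group contains at least one of these, so H is a hitting set of size 3.
No choice of 2 points meets every group, so 3 is the minimum.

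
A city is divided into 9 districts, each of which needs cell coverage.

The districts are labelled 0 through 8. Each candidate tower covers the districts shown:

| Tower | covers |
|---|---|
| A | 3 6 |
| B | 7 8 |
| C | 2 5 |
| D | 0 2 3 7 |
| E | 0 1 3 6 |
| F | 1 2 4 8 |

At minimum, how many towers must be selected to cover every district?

4

C and D and E and F together: C ∪ D ∪ E ∪ F = {0, 1, 2, 3, 4, 5, 6, 7, 8} — every district is covered.
No 3 of the 6 towers cover everything (all 20 combinations miss at least one district), so 4 is optimal.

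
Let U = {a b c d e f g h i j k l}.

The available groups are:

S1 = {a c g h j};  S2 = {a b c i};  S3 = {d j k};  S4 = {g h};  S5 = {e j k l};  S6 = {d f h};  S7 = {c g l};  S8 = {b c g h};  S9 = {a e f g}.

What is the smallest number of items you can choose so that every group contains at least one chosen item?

The 4 items {c, f, h, k} hit every group.
No choice of 3 items meets every group, so 4 is the minimum.

4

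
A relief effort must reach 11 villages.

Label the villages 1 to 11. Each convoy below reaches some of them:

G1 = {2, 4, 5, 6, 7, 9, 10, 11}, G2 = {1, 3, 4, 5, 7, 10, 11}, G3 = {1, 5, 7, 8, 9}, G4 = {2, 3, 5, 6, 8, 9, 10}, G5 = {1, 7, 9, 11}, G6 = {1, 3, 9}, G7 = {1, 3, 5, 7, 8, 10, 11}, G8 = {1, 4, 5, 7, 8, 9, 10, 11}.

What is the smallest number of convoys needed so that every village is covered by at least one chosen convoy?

2

Take {G4, G8}. Their union is {1, 2, 3, 4, 5, 6, 7, 8, 9, 10, 11}, which is all 11 villages.
No single convoy has all 11 villages (the largest, G1, has 8), so 2 is optimal.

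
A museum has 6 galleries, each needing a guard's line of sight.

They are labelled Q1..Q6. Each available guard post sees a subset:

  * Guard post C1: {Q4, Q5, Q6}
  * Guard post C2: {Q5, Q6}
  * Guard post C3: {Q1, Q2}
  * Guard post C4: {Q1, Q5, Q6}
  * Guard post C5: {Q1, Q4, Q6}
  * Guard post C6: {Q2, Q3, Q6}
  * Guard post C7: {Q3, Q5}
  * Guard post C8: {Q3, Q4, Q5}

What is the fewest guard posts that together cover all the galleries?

3

C3 and C5 and C8 together: C3 ∪ C5 ∪ C8 = {Q1, Q2, Q3, Q4, Q5, Q6} — every gallery is covered.
No 2 of the 8 guard posts cover everything (all 28 combinations miss at least one gallery), so 3 is optimal.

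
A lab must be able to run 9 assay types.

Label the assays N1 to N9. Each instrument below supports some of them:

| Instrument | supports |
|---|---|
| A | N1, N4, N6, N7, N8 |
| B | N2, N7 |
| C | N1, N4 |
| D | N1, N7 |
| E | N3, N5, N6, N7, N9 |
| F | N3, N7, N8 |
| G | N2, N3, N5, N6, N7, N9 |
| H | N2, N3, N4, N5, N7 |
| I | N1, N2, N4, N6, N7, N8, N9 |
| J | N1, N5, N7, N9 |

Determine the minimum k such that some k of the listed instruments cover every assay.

Take {H, I}. Their union is {N1, N2, N3, N4, N5, N6, N7, N8, N9}, which is all 9 assays.
No single instrument has all 9 assays (the largest, I, has 7), so 2 is optimal.

2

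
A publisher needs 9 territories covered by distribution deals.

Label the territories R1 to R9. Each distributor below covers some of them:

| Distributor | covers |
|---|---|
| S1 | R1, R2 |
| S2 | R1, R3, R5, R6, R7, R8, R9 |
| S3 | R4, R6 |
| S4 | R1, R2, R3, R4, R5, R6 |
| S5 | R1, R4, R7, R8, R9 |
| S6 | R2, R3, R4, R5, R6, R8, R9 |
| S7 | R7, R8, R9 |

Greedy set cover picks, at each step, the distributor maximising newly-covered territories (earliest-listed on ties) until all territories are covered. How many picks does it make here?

2

Greedy: pick S2 (covers 7 new) → pick S4 (covers 2 new). Total picks: 2.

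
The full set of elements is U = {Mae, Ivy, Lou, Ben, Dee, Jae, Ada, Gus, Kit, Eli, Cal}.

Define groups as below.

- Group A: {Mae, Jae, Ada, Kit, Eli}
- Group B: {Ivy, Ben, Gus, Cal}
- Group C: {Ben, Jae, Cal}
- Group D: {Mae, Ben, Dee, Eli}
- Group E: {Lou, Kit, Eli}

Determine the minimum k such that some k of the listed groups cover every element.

4

Take {A, B, D, E}. Their union is {Mae, Ivy, Lou, Ben, Dee, Jae, Ada, Gus, Kit, Eli, Cal}, which is all 11 elements.
Only D contains Dee, so D is forced; the remaining 7 elements need at least 3 more groups (each remaining group adds at most 3) — so at least 4 groups are needed, and 4 is optimal.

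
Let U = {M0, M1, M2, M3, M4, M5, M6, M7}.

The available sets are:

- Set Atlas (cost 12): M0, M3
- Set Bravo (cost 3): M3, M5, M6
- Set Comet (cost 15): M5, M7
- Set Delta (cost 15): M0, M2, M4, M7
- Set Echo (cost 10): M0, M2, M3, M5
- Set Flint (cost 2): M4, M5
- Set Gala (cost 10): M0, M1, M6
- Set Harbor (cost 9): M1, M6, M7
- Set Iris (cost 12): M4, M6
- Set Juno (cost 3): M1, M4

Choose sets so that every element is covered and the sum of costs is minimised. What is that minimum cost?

Echo, Flint, Harbor together cover every element (Echo ∪ Flint ∪ Harbor = {M0, M1, M2, M3, M4, M5, M6, M7}); total cost 10 + 2 + 9 = 21.
No covering selection has total cost below 21.

21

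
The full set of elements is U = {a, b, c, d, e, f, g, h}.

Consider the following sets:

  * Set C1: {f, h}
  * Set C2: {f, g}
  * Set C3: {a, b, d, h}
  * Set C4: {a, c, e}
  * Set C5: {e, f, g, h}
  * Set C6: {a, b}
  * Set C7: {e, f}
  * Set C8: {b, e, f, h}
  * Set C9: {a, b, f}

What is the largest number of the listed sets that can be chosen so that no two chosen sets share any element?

2

C2, C4 are pairwise disjoint (C2={f,g}; C4={a,c,e}).
Every remaining set overlaps one of these, and no 3 of the listed sets are pairwise disjoint, so 2 is the maximum.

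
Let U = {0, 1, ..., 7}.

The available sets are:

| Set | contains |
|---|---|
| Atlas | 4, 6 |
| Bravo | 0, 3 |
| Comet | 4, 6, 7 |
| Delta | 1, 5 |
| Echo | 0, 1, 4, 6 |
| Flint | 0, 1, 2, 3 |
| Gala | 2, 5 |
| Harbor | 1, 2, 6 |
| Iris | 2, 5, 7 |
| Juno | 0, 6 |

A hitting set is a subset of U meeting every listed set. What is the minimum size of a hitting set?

3

The 3 points {3, 5, 6} hit every set.
The sets Atlas, Bravo, Delta are pairwise disjoint, so any hitting set needs a separate point for each — at least 3. Hence 3 is optimal.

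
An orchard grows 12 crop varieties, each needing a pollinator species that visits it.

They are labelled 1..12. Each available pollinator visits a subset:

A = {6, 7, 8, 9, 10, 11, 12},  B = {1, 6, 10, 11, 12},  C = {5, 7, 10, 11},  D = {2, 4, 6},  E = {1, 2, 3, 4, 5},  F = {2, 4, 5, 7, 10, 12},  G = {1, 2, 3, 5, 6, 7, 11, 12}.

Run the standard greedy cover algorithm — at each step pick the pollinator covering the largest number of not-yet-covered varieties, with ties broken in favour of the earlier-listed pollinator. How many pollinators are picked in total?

3

Greedy: pick G (covers 8 new) → pick A (covers 3 new) → pick D (covers 1 new). Total picks: 3.
(The true minimum cover uses only 2 pollinators, so greedy is not optimal here.)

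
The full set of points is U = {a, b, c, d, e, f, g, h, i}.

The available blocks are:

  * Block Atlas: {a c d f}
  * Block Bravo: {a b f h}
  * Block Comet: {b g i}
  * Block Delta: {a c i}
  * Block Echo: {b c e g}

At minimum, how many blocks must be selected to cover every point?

Atlas and Bravo and Comet and Echo together: Atlas ∪ Bravo ∪ Comet ∪ Echo = {a, b, c, d, e, f, g, h, i} — every point is covered.
No 3 of the 5 blocks cover everything (all 10 combinations miss at least one point), so 4 is optimal.

4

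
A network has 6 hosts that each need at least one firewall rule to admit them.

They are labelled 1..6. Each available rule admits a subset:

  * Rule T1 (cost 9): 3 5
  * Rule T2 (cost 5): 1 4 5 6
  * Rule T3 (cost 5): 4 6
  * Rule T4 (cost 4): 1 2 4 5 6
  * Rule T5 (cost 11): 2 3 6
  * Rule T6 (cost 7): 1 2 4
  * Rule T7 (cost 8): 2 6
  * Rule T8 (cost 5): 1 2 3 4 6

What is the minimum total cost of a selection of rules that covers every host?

T4, T8 together cover every host (T4 ∪ T8 = {1, 2, 3, 4, 5, 6}); total cost 4 + 5 = 9.
No covering selection has total cost below 9.

9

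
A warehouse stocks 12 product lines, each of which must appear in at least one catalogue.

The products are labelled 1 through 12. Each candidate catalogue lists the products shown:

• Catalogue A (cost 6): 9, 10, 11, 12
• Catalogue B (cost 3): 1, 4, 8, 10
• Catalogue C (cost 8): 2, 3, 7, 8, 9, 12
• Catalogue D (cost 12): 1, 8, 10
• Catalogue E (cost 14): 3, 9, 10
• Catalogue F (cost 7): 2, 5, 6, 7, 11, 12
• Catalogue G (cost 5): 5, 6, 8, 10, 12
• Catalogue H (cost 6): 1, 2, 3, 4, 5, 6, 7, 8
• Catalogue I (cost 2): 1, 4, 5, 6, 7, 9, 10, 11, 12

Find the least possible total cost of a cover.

H, I together cover every product (H ∪ I = {1, 2, 3, 4, 5, 6, 7, 8, 9, 10, 11, 12}); total cost 6 + 2 = 8.
No covering selection has total cost below 8.

8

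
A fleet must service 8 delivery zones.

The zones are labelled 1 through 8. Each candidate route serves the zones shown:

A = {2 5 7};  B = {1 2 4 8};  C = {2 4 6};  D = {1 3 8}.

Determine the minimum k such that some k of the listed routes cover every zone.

3

Take {A, C, D}. Their union is {1, 2, 3, 4, 5, 6, 7, 8}, which is all 8 zones.
Only D contains 3, so D is forced; the remaining 5 zones need at least 2 more routes (each remaining route adds at most 3) — so at least 3 routes are needed, and 3 is optimal.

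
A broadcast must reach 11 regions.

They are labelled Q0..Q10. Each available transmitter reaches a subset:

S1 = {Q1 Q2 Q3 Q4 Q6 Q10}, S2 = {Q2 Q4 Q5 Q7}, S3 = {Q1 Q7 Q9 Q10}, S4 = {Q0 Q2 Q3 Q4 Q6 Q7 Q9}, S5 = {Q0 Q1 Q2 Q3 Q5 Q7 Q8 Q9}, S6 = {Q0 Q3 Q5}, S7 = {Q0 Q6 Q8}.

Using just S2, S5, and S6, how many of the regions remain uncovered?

2

Union of S2, S5, S6 = {Q0, Q1, Q2, Q3, Q4, Q5, Q7, Q8, Q9}.
Not covered: Q6, Q10 — 2 regions.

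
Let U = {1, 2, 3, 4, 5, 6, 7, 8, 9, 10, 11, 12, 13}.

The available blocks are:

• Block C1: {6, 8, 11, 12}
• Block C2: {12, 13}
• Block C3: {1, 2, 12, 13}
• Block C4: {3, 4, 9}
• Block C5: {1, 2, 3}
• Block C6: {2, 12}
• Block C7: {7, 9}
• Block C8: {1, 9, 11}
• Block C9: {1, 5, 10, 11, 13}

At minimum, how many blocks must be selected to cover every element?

5

C1, C4, C5, C7, and C9 cover everything between them: the union {1, 2, 3, 4, 5, 6, 7, 8, 9, 10, 11, 12, 13} is all of U.
No 4 of the 9 blocks cover everything (all 126 combinations miss at least one element), so 5 is optimal.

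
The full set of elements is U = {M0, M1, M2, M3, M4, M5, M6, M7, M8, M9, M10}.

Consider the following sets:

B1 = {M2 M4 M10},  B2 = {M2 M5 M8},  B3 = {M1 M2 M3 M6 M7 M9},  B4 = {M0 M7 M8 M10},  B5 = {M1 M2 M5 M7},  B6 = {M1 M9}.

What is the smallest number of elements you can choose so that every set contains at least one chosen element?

H = {M0, M2, M9} meets every set (each contains at least one member of H), and |H| = 3.
No choice of 2 elements meets every set, so 3 is the minimum.

3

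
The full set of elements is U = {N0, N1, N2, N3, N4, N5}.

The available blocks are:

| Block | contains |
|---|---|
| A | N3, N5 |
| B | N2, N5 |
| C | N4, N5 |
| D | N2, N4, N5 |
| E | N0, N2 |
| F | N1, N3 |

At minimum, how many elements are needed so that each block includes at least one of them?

H = {N1, N2, N5} meets every block (each contains at least one member of H), and |H| = 3.
The blocks C, E, F are pairwise disjoint, so any hitting set needs a separate element for each — at least 3. Hence 3 is optimal.

3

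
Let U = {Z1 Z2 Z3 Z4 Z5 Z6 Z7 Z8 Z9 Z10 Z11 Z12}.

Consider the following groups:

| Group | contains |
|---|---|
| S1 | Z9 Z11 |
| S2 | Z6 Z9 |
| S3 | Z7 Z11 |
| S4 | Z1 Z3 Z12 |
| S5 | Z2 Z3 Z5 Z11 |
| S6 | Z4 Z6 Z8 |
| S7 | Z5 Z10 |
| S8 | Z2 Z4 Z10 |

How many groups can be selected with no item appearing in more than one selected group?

4

S3, S4, S6, S7 are pairwise disjoint (S3={Z7,Z11}; S4={Z1,Z3,Z12}; S6={Z4,Z6,Z8}; S7={Z5,Z10}).
Every remaining group overlaps one of these, and no 5 of the listed groups are pairwise disjoint, so 4 is the maximum.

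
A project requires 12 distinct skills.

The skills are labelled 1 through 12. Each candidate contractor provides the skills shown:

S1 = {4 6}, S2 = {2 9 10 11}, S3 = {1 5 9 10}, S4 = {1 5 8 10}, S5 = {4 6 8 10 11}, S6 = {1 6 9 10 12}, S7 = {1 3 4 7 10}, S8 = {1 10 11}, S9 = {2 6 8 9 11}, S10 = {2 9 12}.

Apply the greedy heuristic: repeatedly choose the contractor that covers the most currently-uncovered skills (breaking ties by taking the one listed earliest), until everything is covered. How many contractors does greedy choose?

4

Greedy: pick S5 (covers 5 new) → pick S3 (covers 3 new) → pick S7 (covers 2 new) → pick S10 (covers 2 new). Total picks: 4.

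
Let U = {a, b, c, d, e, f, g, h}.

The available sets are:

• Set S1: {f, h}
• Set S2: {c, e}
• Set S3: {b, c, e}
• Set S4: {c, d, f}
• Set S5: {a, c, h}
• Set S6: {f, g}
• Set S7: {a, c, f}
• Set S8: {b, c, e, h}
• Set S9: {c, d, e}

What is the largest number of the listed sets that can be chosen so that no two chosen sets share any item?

S6, S8 are pairwise disjoint (S6={f,g}; S8={b,c,e,h}).
Every remaining set overlaps one of these, and no 3 of the listed sets are pairwise disjoint, so 2 is the maximum.

2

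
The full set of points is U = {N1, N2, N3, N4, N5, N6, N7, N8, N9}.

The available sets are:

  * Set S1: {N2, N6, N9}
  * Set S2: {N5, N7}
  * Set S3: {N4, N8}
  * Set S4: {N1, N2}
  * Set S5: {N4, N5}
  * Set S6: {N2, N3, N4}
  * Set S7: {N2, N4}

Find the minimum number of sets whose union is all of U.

Take {S1, S2, S3, S4, S6}. Their union is {N1, N2, N3, N4, N5, N6, N7, N8, N9}, which is all 9 points.
Only S4 contains N1, so S4 is forced; the remaining 7 points need at least 4 more sets (each remaining set adds at most 2) — so at least 5 sets are needed, and 5 is optimal.

5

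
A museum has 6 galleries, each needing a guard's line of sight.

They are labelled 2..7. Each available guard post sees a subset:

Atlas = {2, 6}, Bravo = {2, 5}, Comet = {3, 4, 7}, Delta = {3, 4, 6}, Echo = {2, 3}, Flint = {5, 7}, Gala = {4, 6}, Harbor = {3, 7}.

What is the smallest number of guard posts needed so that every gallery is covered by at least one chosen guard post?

Atlas and Comet and Flint together: Atlas ∪ Comet ∪ Flint = {2, 3, 4, 5, 6, 7} — every gallery is covered.
No 2 of the 8 guard posts cover everything (all 28 combinations miss at least one gallery), so 3 is optimal.

3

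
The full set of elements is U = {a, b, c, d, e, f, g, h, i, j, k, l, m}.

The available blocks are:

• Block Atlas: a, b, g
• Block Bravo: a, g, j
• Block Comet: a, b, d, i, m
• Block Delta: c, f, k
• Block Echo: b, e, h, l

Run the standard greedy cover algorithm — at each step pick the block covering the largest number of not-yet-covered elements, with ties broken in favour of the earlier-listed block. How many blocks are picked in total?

4

Greedy: pick Comet (covers 5 new) → pick Delta (covers 3 new) → pick Echo (covers 3 new) → pick Bravo (covers 2 new). Total picks: 4.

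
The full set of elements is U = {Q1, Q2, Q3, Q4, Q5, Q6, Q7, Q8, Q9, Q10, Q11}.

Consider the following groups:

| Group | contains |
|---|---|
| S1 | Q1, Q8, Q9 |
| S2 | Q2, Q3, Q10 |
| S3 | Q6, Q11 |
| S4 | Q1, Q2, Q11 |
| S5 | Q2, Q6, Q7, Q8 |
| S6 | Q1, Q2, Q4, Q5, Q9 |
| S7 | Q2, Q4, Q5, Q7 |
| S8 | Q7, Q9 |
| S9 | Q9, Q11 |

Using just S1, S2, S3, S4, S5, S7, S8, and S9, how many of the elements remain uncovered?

Union of S1, S2, S3, S4, S5, S7, S8, S9 = {Q1, Q2, Q3, Q4, Q5, Q6, Q7, Q8, Q9, Q10, Q11} — that's every element, so 0 are uncovered.

0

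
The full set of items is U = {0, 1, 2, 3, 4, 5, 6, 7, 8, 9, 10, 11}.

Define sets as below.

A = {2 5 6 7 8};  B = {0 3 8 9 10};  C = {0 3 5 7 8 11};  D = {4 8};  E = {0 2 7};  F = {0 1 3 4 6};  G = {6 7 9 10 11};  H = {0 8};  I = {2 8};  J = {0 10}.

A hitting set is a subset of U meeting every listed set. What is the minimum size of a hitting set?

Take T = {0, 8, 11}. Each listed set contains at least one of these, so T is a hitting set of size 3.
No choice of 2 items meets every set, so 3 is the minimum.

3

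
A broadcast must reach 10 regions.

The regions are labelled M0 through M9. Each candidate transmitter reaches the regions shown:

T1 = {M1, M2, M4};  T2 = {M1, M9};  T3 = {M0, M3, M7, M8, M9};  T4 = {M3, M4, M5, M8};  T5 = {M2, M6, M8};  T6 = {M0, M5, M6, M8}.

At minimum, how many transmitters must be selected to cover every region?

T1 and T3 and T6 together: T1 ∪ T3 ∪ T6 = {M0, M1, M2, M3, M4, M5, M6, M7, M8, M9} — every region is covered.
Only T3 contains M7, so T3 is forced; the remaining 5 regions need at least 2 more transmitters (each remaining transmitter adds at most 3) — so at least 3 transmitters are needed, and 3 is optimal.

3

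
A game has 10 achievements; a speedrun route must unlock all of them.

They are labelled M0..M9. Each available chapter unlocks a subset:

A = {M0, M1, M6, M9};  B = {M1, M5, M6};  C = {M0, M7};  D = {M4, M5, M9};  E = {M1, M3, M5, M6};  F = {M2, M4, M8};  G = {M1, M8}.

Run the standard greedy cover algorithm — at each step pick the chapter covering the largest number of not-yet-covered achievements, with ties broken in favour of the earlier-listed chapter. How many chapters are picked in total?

4

Greedy: pick A (covers 4 new) → pick F (covers 3 new) → pick E (covers 2 new) → pick C (covers 1 new). Total picks: 4.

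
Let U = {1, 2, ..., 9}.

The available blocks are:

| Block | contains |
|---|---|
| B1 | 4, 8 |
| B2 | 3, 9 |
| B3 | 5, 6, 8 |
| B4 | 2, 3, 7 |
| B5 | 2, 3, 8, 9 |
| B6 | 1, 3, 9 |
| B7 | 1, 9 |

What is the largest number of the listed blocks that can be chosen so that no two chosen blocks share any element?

B3, B4, B7 are pairwise disjoint (B3={5,6,8}; B4={2,3,7}; B7={1,9}).
Every remaining block overlaps one of these, and no 4 of the listed blocks are pairwise disjoint, so 3 is the maximum.

3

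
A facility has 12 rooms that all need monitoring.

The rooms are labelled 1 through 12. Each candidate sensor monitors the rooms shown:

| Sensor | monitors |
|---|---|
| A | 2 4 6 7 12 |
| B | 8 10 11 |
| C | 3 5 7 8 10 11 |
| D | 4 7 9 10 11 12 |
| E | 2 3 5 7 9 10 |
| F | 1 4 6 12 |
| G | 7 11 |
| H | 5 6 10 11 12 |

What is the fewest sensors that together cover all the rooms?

3

B and E and F together: B ∪ E ∪ F = {1, 2, 3, 4, 5, 6, 7, 8, 9, 10, 11, 12} — every room is covered.
Only F contains 1, so F is forced; the remaining 8 rooms need at least 2 more sensors (each remaining sensor adds at most 6) — so at least 3 sensors are needed, and 3 is optimal.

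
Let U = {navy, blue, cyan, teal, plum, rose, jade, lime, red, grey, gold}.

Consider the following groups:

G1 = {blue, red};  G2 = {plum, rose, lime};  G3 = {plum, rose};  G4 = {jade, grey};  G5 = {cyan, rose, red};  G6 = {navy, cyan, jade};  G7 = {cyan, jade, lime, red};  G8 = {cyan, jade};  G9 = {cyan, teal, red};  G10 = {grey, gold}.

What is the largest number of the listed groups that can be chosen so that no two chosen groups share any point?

4

G1, G2, G8, G10 are pairwise disjoint (G1={blue,red}; G2={plum,rose,lime}; G8={cyan,jade}; G10={grey,gold}).
Every remaining group overlaps one of these, and no 5 of the listed groups are pairwise disjoint, so 4 is the maximum.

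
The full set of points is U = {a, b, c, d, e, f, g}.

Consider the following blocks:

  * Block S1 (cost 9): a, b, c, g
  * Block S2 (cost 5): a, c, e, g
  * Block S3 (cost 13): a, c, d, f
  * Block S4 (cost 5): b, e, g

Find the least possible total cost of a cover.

S3, S4 together cover every point (S3 ∪ S4 = {a, b, c, d, e, f, g}); total cost 13 + 5 = 18.
The greedy pick S2, S4, S3 costs 23; no covering selection beats 18.

18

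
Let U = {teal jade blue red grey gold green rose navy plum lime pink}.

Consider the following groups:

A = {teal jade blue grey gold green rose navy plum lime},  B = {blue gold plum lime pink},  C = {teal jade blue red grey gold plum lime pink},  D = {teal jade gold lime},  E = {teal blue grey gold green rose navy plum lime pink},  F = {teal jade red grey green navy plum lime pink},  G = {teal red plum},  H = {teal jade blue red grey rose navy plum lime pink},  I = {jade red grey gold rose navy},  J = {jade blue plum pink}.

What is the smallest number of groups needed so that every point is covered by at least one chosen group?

A and H together: A ∪ H = {teal, jade, blue, red, grey, gold, green, rose, navy, plum, lime, pink} — every point is covered.
No single group has all 12 points (the largest, A, has 10), so 2 is optimal.

2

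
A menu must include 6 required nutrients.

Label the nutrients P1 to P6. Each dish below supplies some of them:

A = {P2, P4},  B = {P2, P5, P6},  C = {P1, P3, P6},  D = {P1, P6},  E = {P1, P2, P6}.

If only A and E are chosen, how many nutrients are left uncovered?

Union of A, E = {P1, P2, P4, P6}.
Not covered: P3, P5 — 2 nutrients.

2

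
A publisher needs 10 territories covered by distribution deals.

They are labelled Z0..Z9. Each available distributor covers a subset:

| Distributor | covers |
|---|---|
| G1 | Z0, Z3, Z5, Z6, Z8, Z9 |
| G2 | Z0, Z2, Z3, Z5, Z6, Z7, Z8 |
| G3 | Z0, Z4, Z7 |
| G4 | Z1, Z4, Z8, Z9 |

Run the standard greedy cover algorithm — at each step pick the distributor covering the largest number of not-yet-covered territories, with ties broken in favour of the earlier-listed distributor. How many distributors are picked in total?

2

Greedy: pick G2 (covers 7 new) → pick G4 (covers 3 new). Total picks: 2.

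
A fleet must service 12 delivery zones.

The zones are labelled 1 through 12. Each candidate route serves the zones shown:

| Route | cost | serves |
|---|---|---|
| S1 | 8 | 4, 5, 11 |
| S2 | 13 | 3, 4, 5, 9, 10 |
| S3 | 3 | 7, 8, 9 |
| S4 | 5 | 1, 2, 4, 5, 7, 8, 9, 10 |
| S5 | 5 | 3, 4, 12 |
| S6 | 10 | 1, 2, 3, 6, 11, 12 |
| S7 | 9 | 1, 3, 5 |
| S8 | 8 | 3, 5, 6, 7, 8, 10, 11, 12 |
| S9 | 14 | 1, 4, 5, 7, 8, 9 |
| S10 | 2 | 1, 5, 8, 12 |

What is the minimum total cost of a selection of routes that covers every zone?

S4, S8 together cover every zone (S4 ∪ S8 = {1, 2, 3, 4, 5, 6, 7, 8, 9, 10, 11, 12}); total cost 5 + 8 = 13.
The greedy pick S10, S4, S8 costs 15; no covering selection beats 13.

13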